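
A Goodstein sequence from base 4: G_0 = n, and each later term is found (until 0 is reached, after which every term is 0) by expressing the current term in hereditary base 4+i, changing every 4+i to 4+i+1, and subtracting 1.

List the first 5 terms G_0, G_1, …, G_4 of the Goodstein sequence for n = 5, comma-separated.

5, 5, 5, 4, 3

G_0=5  [base 4] 4 + 1  →[4↦5]→  5 + 1 = 6  −1 ⇒ G_1=5
G_1=5  [base 5] 5  →[5↦6]→  6 = 6  −1 ⇒ G_2=5
G_2=5  [base 6] 5  →[6↦7]→  5 = 5  −1 ⇒ G_3=4
G_3=4  [base 7] 4  →[7↦8]→  4 = 4  −1 ⇒ G_4=3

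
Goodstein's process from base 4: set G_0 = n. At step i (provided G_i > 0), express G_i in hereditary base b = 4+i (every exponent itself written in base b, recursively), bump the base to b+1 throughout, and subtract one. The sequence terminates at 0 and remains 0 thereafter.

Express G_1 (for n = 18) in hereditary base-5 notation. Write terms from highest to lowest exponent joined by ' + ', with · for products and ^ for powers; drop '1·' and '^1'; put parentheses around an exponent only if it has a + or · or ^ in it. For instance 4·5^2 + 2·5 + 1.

i=0: 18 = 4^2 + 2 (b=4); 4→5: 5^2 + 2 = 27; 27−1 = 26
i=1: 26 = 5^2 + 1 (b=5); 5→6: 6^2 + 1 = 37; 37−1 = 36

5^2 + 1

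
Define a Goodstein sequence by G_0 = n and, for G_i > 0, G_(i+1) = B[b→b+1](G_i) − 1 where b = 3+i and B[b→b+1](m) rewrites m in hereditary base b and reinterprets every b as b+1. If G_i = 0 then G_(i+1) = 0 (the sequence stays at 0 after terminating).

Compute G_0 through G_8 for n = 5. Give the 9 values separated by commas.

5 —HB3→ 3 + 2 —bump→ 4 + 2 = 6 —(−1)→ 5
5 —HB4→ 4 + 1 —bump→ 5 + 1 = 6 —(−1)→ 5
5 —HB5→ 5 —bump→ 6 = 6 —(−1)→ 5
5 —HB6→ 5 —bump→ 5 = 5 —(−1)→ 4
4 —HB7→ 4 —bump→ 4 = 4 —(−1)→ 3
3 —HB8→ 3 —bump→ 3 = 3 —(−1)→ 2
2 —HB9→ 2 —bump→ 2 = 2 —(−1)→ 1
1 —HB10→ 1 —bump→ 1 = 1 —(−1)→ 0

5, 5, 5, 5, 4, 3, 2, 1, 0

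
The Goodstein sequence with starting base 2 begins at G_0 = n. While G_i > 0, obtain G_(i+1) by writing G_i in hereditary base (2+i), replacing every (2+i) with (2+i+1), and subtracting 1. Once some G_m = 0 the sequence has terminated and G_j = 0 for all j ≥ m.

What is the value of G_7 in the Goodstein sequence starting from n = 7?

7 —HB2→ 2^2 + 2 + 1 —bump→ 3^3 + 3 + 1 = 31 —(−1)→ 30
30 —HB3→ 3^3 + 3 —bump→ 4^4 + 4 = 260 —(−1)→ 259
259 —HB4→ 4^4 + 3 —bump→ 5^5 + 3 = 3128 —(−1)→ 3127
3127 —HB5→ 5^5 + 2 —bump→ 6^6 + 2 = 46658 —(−1)→ 46657
46657 —HB6→ 6^6 + 1 —bump→ 7^7 + 1 = 823544 —(−1)→ 823543
823543 —HB7→ 7^7 —bump→ 8^8 = 16777216 —(−1)→ 16777215
16777215 —HB8→ 7·8^7 + 7·8^6 + 7·8^5 + 7·8^4 + 7·8^3 + 7·8^2 + 7·8 + 7 —bump→ 7·9^7 + 7·9^6 + 7·9^5 + 7·9^4 + 7·9^3 + 7·9^2 + 7·9 + 7 = 37665880 —(−1)→ 37665879

37665879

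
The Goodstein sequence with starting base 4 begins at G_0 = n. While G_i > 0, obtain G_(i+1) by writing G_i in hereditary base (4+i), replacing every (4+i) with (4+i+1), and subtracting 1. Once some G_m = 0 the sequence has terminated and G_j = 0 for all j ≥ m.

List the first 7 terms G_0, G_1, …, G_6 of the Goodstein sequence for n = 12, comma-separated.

i=0: 12 = 3·4 (b=4); 4→5: 3·5 = 15; 15−1 = 14
i=1: 14 = 2·5 + 4 (b=5); 5→6: 2·6 + 4 = 16; 16−1 = 15
i=2: 15 = 2·6 + 3 (b=6); 6→7: 2·7 + 3 = 17; 17−1 = 16
i=3: 16 = 2·7 + 2 (b=7); 7→8: 2·8 + 2 = 18; 18−1 = 17
i=4: 17 = 2·8 + 1 (b=8); 8→9: 2·9 + 1 = 19; 19−1 = 18
i=5: 18 = 2·9 (b=9); 9→10: 2·10 = 20; 20−1 = 19

12, 14, 15, 16, 17, 18, 19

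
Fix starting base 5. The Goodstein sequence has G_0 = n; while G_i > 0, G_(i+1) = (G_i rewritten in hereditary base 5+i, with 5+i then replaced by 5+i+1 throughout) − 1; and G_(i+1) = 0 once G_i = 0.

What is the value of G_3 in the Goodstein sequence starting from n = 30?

(0) 30|_5 = 5^2 + 5 ↦ 6^2 + 6|_6 = 42 ⇒ 41
(1) 41|_6 = 6^2 + 5 ↦ 7^2 + 5|_7 = 54 ⇒ 53
(2) 53|_7 = 7^2 + 4 ↦ 8^2 + 4|_8 = 68 ⇒ 67

67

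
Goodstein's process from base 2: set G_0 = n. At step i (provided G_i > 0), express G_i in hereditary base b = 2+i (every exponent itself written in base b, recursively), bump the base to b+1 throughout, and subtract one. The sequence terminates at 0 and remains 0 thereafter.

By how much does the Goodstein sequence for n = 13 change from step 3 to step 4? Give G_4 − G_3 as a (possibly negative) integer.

13 —HB2→ 2^(2 + 1) + 2^2 + 1 —bump→ 3^(3 + 1) + 3^3 + 1 = 109 —(−1)→ 108
108 —HB3→ 3^(3 + 1) + 3^3 —bump→ 4^(4 + 1) + 4^4 = 1280 —(−1)→ 1279
1279 —HB4→ 4^(4 + 1) + 3·4^3 + 3·4^2 + 3·4 + 3 —bump→ 5^(5 + 1) + 3·5^3 + 3·5^2 + 3·5 + 3 = 16093 —(−1)→ 16092
16092 —HB5→ 5^(5 + 1) + 3·5^3 + 3·5^2 + 3·5 + 2 —bump→ 6^(6 + 1) + 3·6^3 + 3·6^2 + 3·6 + 2 = 280712 —(−1)→ 280711

264619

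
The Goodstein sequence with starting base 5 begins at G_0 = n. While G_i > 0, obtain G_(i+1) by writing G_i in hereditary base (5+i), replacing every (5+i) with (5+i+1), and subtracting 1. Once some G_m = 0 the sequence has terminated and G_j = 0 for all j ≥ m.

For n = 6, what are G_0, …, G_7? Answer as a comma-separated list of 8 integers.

6 —HB5→ 5 + 1 —bump→ 6 + 1 = 7 —(−1)→ 6
6 —HB6→ 6 —bump→ 7 = 7 —(−1)→ 6
6 —HB7→ 6 —bump→ 6 = 6 —(−1)→ 5
5 —HB8→ 5 —bump→ 5 = 5 —(−1)→ 4
4 —HB9→ 4 —bump→ 4 = 4 —(−1)→ 3
3 —HB10→ 3 —bump→ 3 = 3 —(−1)→ 2
2 —HB11→ 2 —bump→ 2 = 2 —(−1)→ 1

6, 6, 6, 5, 4, 3, 2, 1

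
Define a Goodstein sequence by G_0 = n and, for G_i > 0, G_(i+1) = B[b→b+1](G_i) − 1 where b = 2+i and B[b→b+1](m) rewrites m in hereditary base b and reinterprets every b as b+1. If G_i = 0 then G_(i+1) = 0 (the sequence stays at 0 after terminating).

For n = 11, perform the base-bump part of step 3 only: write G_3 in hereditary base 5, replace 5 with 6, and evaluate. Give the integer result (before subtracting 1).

11 —HB2→ 2^(2 + 1) + 2 + 1 —bump→ 3^(3 + 1) + 3 + 1 = 85 —(−1)→ 84
84 —HB3→ 3^(3 + 1) + 3 —bump→ 4^(4 + 1) + 4 = 1028 —(−1)→ 1027
1027 —HB4→ 4^(4 + 1) + 3 —bump→ 5^(5 + 1) + 3 = 15628 —(−1)→ 15627
15627 —HB5→ 5^(5 + 1) + 2 —bump→ 6^(6 + 1) + 2 = 279938 —(−1)→ 279937

279938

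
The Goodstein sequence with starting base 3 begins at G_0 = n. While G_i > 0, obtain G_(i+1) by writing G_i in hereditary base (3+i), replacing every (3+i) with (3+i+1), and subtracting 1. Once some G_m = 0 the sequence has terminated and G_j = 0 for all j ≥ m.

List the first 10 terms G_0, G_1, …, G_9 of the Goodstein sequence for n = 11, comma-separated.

(0) 11|_3 = 3^2 + 2 ↦ 4^2 + 2|_4 = 18 ⇒ 17
(1) 17|_4 = 4^2 + 1 ↦ 5^2 + 1|_5 = 26 ⇒ 25
(2) 25|_5 = 5^2 ↦ 6^2|_6 = 36 ⇒ 35
(3) 35|_6 = 5·6 + 5 ↦ 5·7 + 5|_7 = 40 ⇒ 39
(4) 39|_7 = 5·7 + 4 ↦ 5·8 + 4|_8 = 44 ⇒ 43
(5) 43|_8 = 5·8 + 3 ↦ 5·9 + 3|_9 = 48 ⇒ 47
(6) 47|_9 = 5·9 + 2 ↦ 5·10 + 2|_10 = 52 ⇒ 51
(7) 51|_10 = 5·10 + 1 ↦ 5·11 + 1|_11 = 56 ⇒ 55
(8) 55|_11 = 5·11 ↦ 5·12|_12 = 60 ⇒ 59

11, 17, 25, 35, 39, 43, 47, 51, 55, 59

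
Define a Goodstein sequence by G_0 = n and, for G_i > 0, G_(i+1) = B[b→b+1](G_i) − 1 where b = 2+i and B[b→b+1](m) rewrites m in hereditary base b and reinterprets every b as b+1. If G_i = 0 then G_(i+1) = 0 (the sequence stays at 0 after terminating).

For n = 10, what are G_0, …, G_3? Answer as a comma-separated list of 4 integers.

step 0: 10 = 2^(2 + 1) + 2; sub 3 for 2: 3^(3 + 1) + 3; = 84; G_1 = 84−1 = 83
step 1: 83 = 3^(3 + 1) + 2; sub 4 for 3: 4^(4 + 1) + 2; = 1026; G_2 = 1026−1 = 1025
step 2: 1025 = 4^(4 + 1) + 1; sub 5 for 4: 5^(5 + 1) + 1; = 15626; G_3 = 15626−1 = 15625

10, 83, 1025, 15625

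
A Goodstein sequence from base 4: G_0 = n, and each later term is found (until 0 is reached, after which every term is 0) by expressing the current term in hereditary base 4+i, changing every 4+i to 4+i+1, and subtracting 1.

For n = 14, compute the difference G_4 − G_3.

1

i=0: 14 = 3·4 + 2 (b=4); 4→5: 3·5 + 2 = 17; 17−1 = 16
i=1: 16 = 3·5 + 1 (b=5); 5→6: 3·6 + 1 = 19; 19−1 = 18
i=2: 18 = 3·6 (b=6); 6→7: 3·7 = 21; 21−1 = 20
i=3: 20 = 2·7 + 6 (b=7); 7→8: 2·8 + 6 = 22; 22−1 = 21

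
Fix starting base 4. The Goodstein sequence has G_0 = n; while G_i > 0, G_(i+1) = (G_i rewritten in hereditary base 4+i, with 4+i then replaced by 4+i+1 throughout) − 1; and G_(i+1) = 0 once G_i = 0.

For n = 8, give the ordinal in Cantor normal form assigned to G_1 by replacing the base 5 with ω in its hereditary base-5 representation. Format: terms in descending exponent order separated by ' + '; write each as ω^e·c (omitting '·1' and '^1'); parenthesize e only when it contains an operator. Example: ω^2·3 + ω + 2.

G_0=8  [base 4] 2·4  →[4↦5]→  2·5 = 10  −1 ⇒ G_1=9
G_1=9  [base 5] 5 + 4  →[5↦6]→  6 + 4 = 10  −1 ⇒ G_2=9

ω + 4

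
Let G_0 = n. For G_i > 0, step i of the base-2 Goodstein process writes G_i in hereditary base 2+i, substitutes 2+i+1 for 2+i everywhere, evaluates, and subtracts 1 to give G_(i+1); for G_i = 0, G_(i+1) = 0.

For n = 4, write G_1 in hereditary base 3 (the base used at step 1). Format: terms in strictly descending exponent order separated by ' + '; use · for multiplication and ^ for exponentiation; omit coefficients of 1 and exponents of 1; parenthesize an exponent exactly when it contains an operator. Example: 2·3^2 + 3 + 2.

2·3^2 + 2·3 + 2

(0) 4|_2 = 2^2 ↦ 3^3|_3 = 27 ⇒ 26
(1) 26|_3 = 2·3^2 + 2·3 + 2 ↦ 2·4^2 + 2·4 + 2|_4 = 42 ⇒ 41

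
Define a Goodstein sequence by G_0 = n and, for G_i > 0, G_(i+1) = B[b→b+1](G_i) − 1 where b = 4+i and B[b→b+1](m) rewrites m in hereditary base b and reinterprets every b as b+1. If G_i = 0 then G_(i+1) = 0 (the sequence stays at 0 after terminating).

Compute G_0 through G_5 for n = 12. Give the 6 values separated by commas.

i=0: 12 = 3·4 (b=4); 4→5: 3·5 = 15; 15−1 = 14
i=1: 14 = 2·5 + 4 (b=5); 5→6: 2·6 + 4 = 16; 16−1 = 15
i=2: 15 = 2·6 + 3 (b=6); 6→7: 2·7 + 3 = 17; 17−1 = 16
i=3: 16 = 2·7 + 2 (b=7); 7→8: 2·8 + 2 = 18; 18−1 = 17
i=4: 17 = 2·8 + 1 (b=8); 8→9: 2·9 + 1 = 19; 19−1 = 18

12, 14, 15, 16, 17, 18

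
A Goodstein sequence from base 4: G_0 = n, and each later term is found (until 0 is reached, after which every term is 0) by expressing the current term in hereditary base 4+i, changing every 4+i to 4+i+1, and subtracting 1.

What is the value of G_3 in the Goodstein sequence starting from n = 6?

6

6 —HB4→ 4 + 2 —bump→ 5 + 2 = 7 —(−1)→ 6
6 —HB5→ 5 + 1 —bump→ 6 + 1 = 7 —(−1)→ 6
6 —HB6→ 6 —bump→ 7 = 7 —(−1)→ 6
6 —HB7→ 6 —bump→ 6 = 6 —(−1)→ 5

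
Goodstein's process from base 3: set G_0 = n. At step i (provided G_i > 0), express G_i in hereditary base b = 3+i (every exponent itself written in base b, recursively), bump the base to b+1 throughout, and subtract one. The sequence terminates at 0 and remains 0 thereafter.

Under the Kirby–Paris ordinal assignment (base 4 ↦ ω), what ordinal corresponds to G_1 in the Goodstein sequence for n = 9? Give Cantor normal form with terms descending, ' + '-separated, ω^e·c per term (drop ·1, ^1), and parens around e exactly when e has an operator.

G_0=9  [base 3] 3^2  →[3↦4]→  4^2 = 16  −1 ⇒ G_1=15
G_1=15  [base 4] 3·4 + 3  →[4↦5]→  3·5 + 3 = 18  −1 ⇒ G_2=17

ω·3 + 3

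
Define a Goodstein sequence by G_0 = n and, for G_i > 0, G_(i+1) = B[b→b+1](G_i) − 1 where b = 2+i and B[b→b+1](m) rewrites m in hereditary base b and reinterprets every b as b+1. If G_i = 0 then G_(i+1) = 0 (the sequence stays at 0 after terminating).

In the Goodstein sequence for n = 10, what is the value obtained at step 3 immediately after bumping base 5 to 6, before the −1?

G_0=10  [base 2] 2^(2 + 1) + 2  →[2↦3]→  3^(3 + 1) + 3 = 84  −1 ⇒ G_1=83
G_1=83  [base 3] 3^(3 + 1) + 2  →[3↦4]→  4^(4 + 1) + 2 = 1026  −1 ⇒ G_2=1025
G_2=1025  [base 4] 4^(4 + 1) + 1  →[4↦5]→  5^(5 + 1) + 1 = 15626  −1 ⇒ G_3=15625
G_3=15625  [base 5] 5^(5 + 1)  →[5↦6]→  6^(6 + 1) = 279936  −1 ⇒ G_4=279935

279936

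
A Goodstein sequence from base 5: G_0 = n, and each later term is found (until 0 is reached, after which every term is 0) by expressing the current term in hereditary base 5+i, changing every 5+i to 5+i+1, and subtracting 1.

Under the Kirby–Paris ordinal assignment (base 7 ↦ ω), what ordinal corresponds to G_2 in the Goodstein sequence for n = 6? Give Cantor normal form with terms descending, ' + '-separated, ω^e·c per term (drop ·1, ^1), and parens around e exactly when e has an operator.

[0] 6 ≡ 5 + 1 (base 5). Lift 6: 7. −1: 6.
[1] 6 ≡ 6 (base 6). Lift 7: 7. −1: 6.
[2] 6 ≡ 6 (base 7). Lift 8: 6. −1: 5.

6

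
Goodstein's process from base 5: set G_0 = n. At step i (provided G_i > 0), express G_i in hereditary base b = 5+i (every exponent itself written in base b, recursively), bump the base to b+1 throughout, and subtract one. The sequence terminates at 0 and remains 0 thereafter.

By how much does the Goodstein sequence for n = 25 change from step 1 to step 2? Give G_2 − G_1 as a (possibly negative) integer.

4

25 —HB5→ 5^2 —bump→ 6^2 = 36 —(−1)→ 35
35 —HB6→ 5·6 + 5 —bump→ 5·7 + 5 = 40 —(−1)→ 39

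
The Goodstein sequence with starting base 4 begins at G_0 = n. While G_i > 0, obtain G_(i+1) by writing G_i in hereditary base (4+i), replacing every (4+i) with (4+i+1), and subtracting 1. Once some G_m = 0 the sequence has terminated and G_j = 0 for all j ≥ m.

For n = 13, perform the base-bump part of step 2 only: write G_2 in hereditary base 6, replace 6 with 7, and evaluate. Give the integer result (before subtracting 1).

G_0 = 13. HB_4(13) = 3·4 + 1. Bump = 16. G_1 = 15.
G_1 = 15. HB_5(15) = 3·5. Bump = 18. G_2 = 17.

19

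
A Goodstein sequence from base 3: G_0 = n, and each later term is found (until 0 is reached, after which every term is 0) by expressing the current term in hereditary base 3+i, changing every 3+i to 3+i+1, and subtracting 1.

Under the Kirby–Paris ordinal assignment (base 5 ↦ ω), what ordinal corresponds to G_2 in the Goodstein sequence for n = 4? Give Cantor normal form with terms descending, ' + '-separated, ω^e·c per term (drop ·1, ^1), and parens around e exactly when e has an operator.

4

(0) 4|_3 = 3 + 1 ↦ 4 + 1|_4 = 5 ⇒ 4
(1) 4|_4 = 4 ↦ 5|_5 = 5 ⇒ 4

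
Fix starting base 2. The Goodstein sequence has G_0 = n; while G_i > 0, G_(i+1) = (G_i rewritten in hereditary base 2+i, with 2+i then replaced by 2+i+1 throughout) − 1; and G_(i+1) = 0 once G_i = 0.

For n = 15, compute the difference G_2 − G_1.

1172

i=0: 15 = 2^(2 + 1) + 2^2 + 2 + 1 (b=2); 2→3: 3^(3 + 1) + 3^3 + 3 + 1 = 112; 112−1 = 111
i=1: 111 = 3^(3 + 1) + 3^3 + 3 (b=3); 3→4: 4^(4 + 1) + 4^4 + 4 = 1284; 1284−1 = 1283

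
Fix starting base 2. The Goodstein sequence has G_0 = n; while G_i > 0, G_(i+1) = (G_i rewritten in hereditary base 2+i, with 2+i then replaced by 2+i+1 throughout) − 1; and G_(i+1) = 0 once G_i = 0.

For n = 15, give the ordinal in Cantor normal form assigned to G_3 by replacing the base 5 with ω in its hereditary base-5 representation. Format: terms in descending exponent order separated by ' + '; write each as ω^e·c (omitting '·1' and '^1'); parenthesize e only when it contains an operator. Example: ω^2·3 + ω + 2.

G_0=15  [base 2] 2^(2 + 1) + 2^2 + 2 + 1  →[2↦3]→  3^(3 + 1) + 3^3 + 3 + 1 = 112  −1 ⇒ G_1=111
G_1=111  [base 3] 3^(3 + 1) + 3^3 + 3  →[3↦4]→  4^(4 + 1) + 4^4 + 4 = 1284  −1 ⇒ G_2=1283
G_2=1283  [base 4] 4^(4 + 1) + 4^4 + 3  →[4↦5]→  5^(5 + 1) + 5^5 + 3 = 18753  −1 ⇒ G_3=18752
G_3=18752  [base 5] 5^(5 + 1) + 5^5 + 2  →[5↦6]→  6^(6 + 1) + 6^6 + 2 = 326594  −1 ⇒ G_4=326593

ω^(ω + 1) + ω^ω + 2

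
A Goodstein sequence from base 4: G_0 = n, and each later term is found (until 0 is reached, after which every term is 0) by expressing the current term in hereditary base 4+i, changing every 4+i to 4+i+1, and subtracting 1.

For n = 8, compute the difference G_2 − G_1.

0

step 0: 8 = 2·4; sub 5 for 4: 2·5; = 10; G_1 = 10−1 = 9
step 1: 9 = 5 + 4; sub 6 for 5: 6 + 4; = 10; G_2 = 10−1 = 9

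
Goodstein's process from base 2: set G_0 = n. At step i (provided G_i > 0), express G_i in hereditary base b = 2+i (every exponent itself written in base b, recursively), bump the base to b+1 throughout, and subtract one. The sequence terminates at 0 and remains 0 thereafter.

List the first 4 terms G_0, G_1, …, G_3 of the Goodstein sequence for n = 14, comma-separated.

(0) 14|_2 = 2^(2 + 1) + 2^2 + 2 ↦ 3^(3 + 1) + 3^3 + 3|_3 = 111 ⇒ 110
(1) 110|_3 = 3^(3 + 1) + 3^3 + 2 ↦ 4^(4 + 1) + 4^4 + 2|_4 = 1282 ⇒ 1281
(2) 1281|_4 = 4^(4 + 1) + 4^4 + 1 ↦ 5^(5 + 1) + 5^5 + 1|_5 = 18751 ⇒ 18750

14, 110, 1281, 18750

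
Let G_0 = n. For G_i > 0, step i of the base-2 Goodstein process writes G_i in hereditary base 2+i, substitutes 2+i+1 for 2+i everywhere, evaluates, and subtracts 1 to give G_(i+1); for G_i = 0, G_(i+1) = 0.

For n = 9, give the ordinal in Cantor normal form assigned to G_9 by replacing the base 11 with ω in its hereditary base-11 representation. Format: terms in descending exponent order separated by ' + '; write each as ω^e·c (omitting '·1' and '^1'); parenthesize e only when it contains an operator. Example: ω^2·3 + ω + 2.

G_0 = 9. HB_2(9) = 2^(2 + 1) + 1. Bump = 82. G_1 = 81.
G_1 = 81. HB_3(81) = 3^(3 + 1). Bump = 1024. G_2 = 1023.
G_2 = 1023. HB_4(1023) = 3·4^4 + 3·4^3 + 3·4^2 + 3·4 + 3. Bump = 9843. G_3 = 9842.
G_3 = 9842. HB_5(9842) = 3·5^5 + 3·5^3 + 3·5^2 + 3·5 + 2. Bump = 140744. G_4 = 140743.
G_4 = 140743. HB_6(140743) = 3·6^6 + 3·6^3 + 3·6^2 + 3·6 + 1. Bump = 2471827. G_5 = 2471826.
G_5 = 2471826. HB_7(2471826) = 3·7^7 + 3·7^3 + 3·7^2 + 3·7. Bump = 50333400. G_6 = 50333399.
G_6 = 50333399. HB_8(50333399) = 3·8^8 + 3·8^3 + 3·8^2 + 2·8 + 7. Bump = 1162263922. G_7 = 1162263921.
G_7 = 1162263921. HB_9(1162263921) = 3·9^9 + 3·9^3 + 3·9^2 + 2·9 + 6. Bump = 30000003326. G_8 = 30000003325.
G_8 = 30000003325. HB_10(30000003325) = 3·10^10 + 3·10^3 + 3·10^2 + 2·10 + 5. Bump = 855935016216. G_9 = 855935016215.

ω^ω·3 + ω^3·3 + ω^2·3 + ω·2 + 4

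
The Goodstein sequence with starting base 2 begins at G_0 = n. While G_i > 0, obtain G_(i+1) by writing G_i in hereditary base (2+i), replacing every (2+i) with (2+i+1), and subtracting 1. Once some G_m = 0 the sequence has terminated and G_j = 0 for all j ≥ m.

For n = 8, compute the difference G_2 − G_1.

473

step 0: 8 = 2^(2 + 1); sub 3 for 2: 3^(3 + 1); = 81; G_1 = 81−1 = 80
step 1: 80 = 2·3^3 + 2·3^2 + 2·3 + 2; sub 4 for 3: 2·4^4 + 2·4^2 + 2·4 + 2; = 554; G_2 = 554−1 = 553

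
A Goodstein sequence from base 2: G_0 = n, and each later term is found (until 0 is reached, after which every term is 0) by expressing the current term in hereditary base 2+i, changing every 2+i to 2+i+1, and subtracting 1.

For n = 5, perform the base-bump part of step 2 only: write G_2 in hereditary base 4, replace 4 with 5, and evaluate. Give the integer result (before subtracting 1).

468

i=0: 5 = 2^2 + 1 (b=2); 2→3: 3^3 + 1 = 28; 28−1 = 27
i=1: 27 = 3^3 (b=3); 3→4: 4^4 = 256; 256−1 = 255
i=2: 255 = 3·4^3 + 3·4^2 + 3·4 + 3 (b=4); 4→5: 3·5^3 + 3·5^2 + 3·5 + 3 = 468; 468−1 = 467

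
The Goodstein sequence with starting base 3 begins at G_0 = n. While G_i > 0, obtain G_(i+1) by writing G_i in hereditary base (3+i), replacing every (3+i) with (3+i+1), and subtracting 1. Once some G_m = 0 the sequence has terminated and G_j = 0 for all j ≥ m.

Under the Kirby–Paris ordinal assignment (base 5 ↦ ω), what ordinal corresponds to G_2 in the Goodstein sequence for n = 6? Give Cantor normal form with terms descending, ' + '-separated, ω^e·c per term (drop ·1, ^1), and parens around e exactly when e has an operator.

ω + 2

[0] 6 ≡ 2·3 (base 3). Lift 4: 8. −1: 7.
[1] 7 ≡ 4 + 3 (base 4). Lift 5: 8. −1: 7.
[2] 7 ≡ 5 + 2 (base 5). Lift 6: 8. −1: 7.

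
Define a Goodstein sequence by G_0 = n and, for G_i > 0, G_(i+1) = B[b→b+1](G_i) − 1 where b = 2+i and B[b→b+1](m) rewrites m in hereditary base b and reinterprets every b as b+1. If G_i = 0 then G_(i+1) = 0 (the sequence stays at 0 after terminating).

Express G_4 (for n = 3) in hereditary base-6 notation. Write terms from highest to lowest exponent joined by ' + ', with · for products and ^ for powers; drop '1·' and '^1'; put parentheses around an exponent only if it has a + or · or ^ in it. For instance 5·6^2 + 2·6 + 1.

1

(0) 3|_2 = 2 + 1 ↦ 3 + 1|_3 = 4 ⇒ 3
(1) 3|_3 = 3 ↦ 4|_4 = 4 ⇒ 3
(2) 3|_4 = 3 ↦ 3|_5 = 3 ⇒ 2
(3) 2|_5 = 2 ↦ 2|_6 = 2 ⇒ 1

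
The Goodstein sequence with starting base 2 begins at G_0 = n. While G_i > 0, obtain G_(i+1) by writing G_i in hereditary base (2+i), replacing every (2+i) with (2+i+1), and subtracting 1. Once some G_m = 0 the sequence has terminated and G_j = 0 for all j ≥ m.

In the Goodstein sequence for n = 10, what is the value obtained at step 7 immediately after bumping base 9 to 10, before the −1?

[0] 10 ≡ 2^(2 + 1) + 2 (base 2). Lift 3: 84. −1: 83.
[1] 83 ≡ 3^(3 + 1) + 2 (base 3). Lift 4: 1026. −1: 1025.
[2] 1025 ≡ 4^(4 + 1) + 1 (base 4). Lift 5: 15626. −1: 15625.
[3] 15625 ≡ 5^(5 + 1) (base 5). Lift 6: 279936. −1: 279935.
[4] 279935 ≡ 5·6^6 + 5·6^5 + 5·6^4 + 5·6^3 + 5·6^2 + 5·6 + 5 (base 6). Lift 7: 4215755. −1: 4215754.
[5] 4215754 ≡ 5·7^7 + 5·7^5 + 5·7^4 + 5·7^3 + 5·7^2 + 5·7 + 4 (base 7). Lift 8: 84073324. −1: 84073323.
[6] 84073323 ≡ 5·8^8 + 5·8^5 + 5·8^4 + 5·8^3 + 5·8^2 + 5·8 + 3 (base 8). Lift 9: 1937434593. −1: 1937434592.

50000555552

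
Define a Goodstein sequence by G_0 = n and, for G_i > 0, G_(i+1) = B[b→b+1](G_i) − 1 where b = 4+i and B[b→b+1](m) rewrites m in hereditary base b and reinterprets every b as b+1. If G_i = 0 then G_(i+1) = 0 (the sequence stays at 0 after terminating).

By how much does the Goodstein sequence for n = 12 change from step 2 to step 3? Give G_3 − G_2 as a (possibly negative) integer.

1

12 —HB4→ 3·4 —bump→ 3·5 = 15 —(−1)→ 14
14 —HB5→ 2·5 + 4 —bump→ 2·6 + 4 = 16 —(−1)→ 15
15 —HB6→ 2·6 + 3 —bump→ 2·7 + 3 = 17 —(−1)→ 16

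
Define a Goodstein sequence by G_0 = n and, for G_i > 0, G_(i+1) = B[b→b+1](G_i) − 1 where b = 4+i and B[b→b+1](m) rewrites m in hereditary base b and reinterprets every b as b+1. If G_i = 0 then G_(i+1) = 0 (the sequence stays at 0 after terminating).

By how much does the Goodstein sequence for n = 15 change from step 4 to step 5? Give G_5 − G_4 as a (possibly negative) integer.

G_0=15  [base 4] 3·4 + 3  →[4↦5]→  3·5 + 3 = 18  −1 ⇒ G_1=17
G_1=17  [base 5] 3·5 + 2  →[5↦6]→  3·6 + 2 = 20  −1 ⇒ G_2=19
G_2=19  [base 6] 3·6 + 1  →[6↦7]→  3·7 + 1 = 22  −1 ⇒ G_3=21
G_3=21  [base 7] 3·7  →[7↦8]→  3·8 = 24  −1 ⇒ G_4=23
G_4=23  [base 8] 2·8 + 7  →[8↦9]→  2·9 + 7 = 25  −1 ⇒ G_5=24

1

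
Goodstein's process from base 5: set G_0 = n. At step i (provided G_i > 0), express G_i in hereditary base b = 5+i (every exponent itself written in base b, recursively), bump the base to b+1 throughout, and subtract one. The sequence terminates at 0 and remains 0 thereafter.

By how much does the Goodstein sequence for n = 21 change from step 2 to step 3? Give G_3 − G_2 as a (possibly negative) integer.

2

(0) 21|_5 = 4·5 + 1 ↦ 4·6 + 1|_6 = 25 ⇒ 24
(1) 24|_6 = 4·6 ↦ 4·7|_7 = 28 ⇒ 27
(2) 27|_7 = 3·7 + 6 ↦ 3·8 + 6|_8 = 30 ⇒ 29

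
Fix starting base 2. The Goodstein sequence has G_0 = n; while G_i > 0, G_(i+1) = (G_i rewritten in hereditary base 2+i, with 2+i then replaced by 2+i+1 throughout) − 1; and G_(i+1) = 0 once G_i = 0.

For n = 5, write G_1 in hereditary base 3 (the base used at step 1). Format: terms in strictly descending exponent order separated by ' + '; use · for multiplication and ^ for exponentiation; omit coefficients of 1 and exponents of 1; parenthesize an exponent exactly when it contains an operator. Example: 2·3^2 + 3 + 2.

3^3

step 0: 5 = 2^2 + 1; sub 3 for 2: 3^3 + 1; = 28; G_1 = 28−1 = 27
step 1: 27 = 3^3; sub 4 for 3: 4^4; = 256; G_2 = 256−1 = 255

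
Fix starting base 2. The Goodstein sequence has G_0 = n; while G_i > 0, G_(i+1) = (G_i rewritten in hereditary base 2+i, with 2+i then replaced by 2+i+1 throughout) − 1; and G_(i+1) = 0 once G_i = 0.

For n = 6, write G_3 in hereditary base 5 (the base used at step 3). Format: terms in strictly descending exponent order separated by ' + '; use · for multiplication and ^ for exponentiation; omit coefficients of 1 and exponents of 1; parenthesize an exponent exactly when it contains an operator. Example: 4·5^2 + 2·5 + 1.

base 2: 6 = 2^2 + 2; at 3: 3^3 + 3 = 30; next = 29
base 3: 29 = 3^3 + 2; at 4: 4^4 + 2 = 258; next = 257
base 4: 257 = 4^4 + 1; at 5: 5^5 + 1 = 3126; next = 3125
base 5: 3125 = 5^5; at 6: 6^6 = 46656; next = 46655

5^5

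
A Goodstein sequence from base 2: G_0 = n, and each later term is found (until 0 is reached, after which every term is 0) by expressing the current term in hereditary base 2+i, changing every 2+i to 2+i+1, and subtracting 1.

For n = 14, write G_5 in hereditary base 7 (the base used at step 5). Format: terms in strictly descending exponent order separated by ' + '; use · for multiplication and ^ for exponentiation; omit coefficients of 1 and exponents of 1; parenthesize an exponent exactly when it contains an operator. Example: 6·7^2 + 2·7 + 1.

(0) 14|_2 = 2^(2 + 1) + 2^2 + 2 ↦ 3^(3 + 1) + 3^3 + 3|_3 = 111 ⇒ 110
(1) 110|_3 = 3^(3 + 1) + 3^3 + 2 ↦ 4^(4 + 1) + 4^4 + 2|_4 = 1282 ⇒ 1281
(2) 1281|_4 = 4^(4 + 1) + 4^4 + 1 ↦ 5^(5 + 1) + 5^5 + 1|_5 = 18751 ⇒ 18750
(3) 18750|_5 = 5^(5 + 1) + 5^5 ↦ 6^(6 + 1) + 6^6|_6 = 326592 ⇒ 326591
(4) 326591|_6 = 6^(6 + 1) + 5·6^5 + 5·6^4 + 5·6^3 + 5·6^2 + 5·6 + 5 ↦ 7^(7 + 1) + 5·7^5 + 5·7^4 + 5·7^3 + 5·7^2 + 5·7 + 5|_7 = 5862841 ⇒ 5862840

7^(7 + 1) + 5·7^5 + 5·7^4 + 5·7^3 + 5·7^2 + 5·7 + 4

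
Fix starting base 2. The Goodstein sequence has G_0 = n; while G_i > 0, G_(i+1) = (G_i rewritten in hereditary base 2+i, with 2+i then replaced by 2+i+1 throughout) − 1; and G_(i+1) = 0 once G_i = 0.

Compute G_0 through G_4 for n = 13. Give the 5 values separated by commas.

[0] 13 ≡ 2^(2 + 1) + 2^2 + 1 (base 2). Lift 3: 109. −1: 108.
[1] 108 ≡ 3^(3 + 1) + 3^3 (base 3). Lift 4: 1280. −1: 1279.
[2] 1279 ≡ 4^(4 + 1) + 3·4^3 + 3·4^2 + 3·4 + 3 (base 4). Lift 5: 16093. −1: 16092.
[3] 16092 ≡ 5^(5 + 1) + 3·5^3 + 3·5^2 + 3·5 + 2 (base 5). Lift 6: 280712. −1: 280711.

13, 108, 1279, 16092, 280711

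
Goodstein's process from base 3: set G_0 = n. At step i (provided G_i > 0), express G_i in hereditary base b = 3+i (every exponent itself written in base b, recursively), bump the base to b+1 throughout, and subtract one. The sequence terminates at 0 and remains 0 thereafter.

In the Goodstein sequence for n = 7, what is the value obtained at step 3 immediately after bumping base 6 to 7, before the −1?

i=0: 7 = 2·3 + 1 (b=3); 3→4: 2·4 + 1 = 9; 9−1 = 8
i=1: 8 = 2·4 (b=4); 4→5: 2·5 = 10; 10−1 = 9
i=2: 9 = 5 + 4 (b=5); 5→6: 6 + 4 = 10; 10−1 = 9
i=3: 9 = 6 + 3 (b=6); 6→7: 7 + 3 = 10; 10−1 = 9

10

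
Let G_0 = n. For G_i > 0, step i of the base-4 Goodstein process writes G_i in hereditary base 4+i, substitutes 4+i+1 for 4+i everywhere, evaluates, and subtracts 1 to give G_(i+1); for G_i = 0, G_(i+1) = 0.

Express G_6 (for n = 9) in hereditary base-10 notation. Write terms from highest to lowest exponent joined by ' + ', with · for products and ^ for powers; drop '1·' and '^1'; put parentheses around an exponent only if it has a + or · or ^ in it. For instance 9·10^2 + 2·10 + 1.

10 + 1

[0] 9 ≡ 2·4 + 1 (base 4). Lift 5: 11. −1: 10.
[1] 10 ≡ 2·5 (base 5). Lift 6: 12. −1: 11.
[2] 11 ≡ 6 + 5 (base 6). Lift 7: 12. −1: 11.
[3] 11 ≡ 7 + 4 (base 7). Lift 8: 12. −1: 11.
[4] 11 ≡ 8 + 3 (base 8). Lift 9: 12. −1: 11.
[5] 11 ≡ 9 + 2 (base 9). Lift 10: 12. −1: 11.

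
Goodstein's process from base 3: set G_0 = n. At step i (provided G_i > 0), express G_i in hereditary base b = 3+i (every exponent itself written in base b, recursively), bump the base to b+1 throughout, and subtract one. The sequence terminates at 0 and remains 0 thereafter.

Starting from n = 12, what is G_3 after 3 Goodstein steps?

12 —HB3→ 3^2 + 3 —bump→ 4^2 + 4 = 20 —(−1)→ 19
19 —HB4→ 4^2 + 3 —bump→ 5^2 + 3 = 28 —(−1)→ 27
27 —HB5→ 5^2 + 2 —bump→ 6^2 + 2 = 38 —(−1)→ 37
37 —HB6→ 6^2 + 1 —bump→ 7^2 + 1 = 50 —(−1)→ 49

37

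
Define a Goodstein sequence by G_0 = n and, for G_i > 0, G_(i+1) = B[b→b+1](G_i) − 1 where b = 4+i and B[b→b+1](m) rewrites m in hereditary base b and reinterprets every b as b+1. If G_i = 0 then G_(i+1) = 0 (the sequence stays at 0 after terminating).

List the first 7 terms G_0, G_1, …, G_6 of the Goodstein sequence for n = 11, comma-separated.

11, 12, 13, 14, 15, 15, 15

G_0=11  [base 4] 2·4 + 3  →[4↦5]→  2·5 + 3 = 13  −1 ⇒ G_1=12
G_1=12  [base 5] 2·5 + 2  →[5↦6]→  2·6 + 2 = 14  −1 ⇒ G_2=13
G_2=13  [base 6] 2·6 + 1  →[6↦7]→  2·7 + 1 = 15  −1 ⇒ G_3=14
G_3=14  [base 7] 2·7  →[7↦8]→  2·8 = 16  −1 ⇒ G_4=15
G_4=15  [base 8] 8 + 7  →[8↦9]→  9 + 7 = 16  −1 ⇒ G_5=15
G_5=15  [base 9] 9 + 6  →[9↦10]→  10 + 6 = 16  −1 ⇒ G_6=15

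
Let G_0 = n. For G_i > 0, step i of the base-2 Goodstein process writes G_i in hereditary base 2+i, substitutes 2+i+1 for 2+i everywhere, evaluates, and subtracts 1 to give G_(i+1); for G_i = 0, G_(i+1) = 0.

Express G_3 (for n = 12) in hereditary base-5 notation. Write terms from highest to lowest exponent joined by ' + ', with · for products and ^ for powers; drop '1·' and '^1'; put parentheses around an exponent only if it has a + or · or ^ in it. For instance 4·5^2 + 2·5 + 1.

base 2: 12 = 2^(2 + 1) + 2^2; at 3: 3^(3 + 1) + 3^3 = 108; next = 107
base 3: 107 = 3^(3 + 1) + 2·3^2 + 2·3 + 2; at 4: 4^(4 + 1) + 2·4^2 + 2·4 + 2 = 1066; next = 1065
base 4: 1065 = 4^(4 + 1) + 2·4^2 + 2·4 + 1; at 5: 5^(5 + 1) + 2·5^2 + 2·5 + 1 = 15686; next = 15685
base 5: 15685 = 5^(5 + 1) + 2·5^2 + 2·5; at 6: 6^(6 + 1) + 2·6^2 + 2·6 = 280020; next = 280019

5^(5 + 1) + 2·5^2 + 2·5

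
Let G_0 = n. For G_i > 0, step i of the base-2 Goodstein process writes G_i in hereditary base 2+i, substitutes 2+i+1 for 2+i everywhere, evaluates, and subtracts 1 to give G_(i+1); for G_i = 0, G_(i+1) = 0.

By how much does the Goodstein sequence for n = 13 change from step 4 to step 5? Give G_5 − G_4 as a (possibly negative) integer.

5485287

(0) 13|_2 = 2^(2 + 1) + 2^2 + 1 ↦ 3^(3 + 1) + 3^3 + 1|_3 = 109 ⇒ 108
(1) 108|_3 = 3^(3 + 1) + 3^3 ↦ 4^(4 + 1) + 4^4|_4 = 1280 ⇒ 1279
(2) 1279|_4 = 4^(4 + 1) + 3·4^3 + 3·4^2 + 3·4 + 3 ↦ 5^(5 + 1) + 3·5^3 + 3·5^2 + 3·5 + 3|_5 = 16093 ⇒ 16092
(3) 16092|_5 = 5^(5 + 1) + 3·5^3 + 3·5^2 + 3·5 + 2 ↦ 6^(6 + 1) + 3·6^3 + 3·6^2 + 3·6 + 2|_6 = 280712 ⇒ 280711
(4) 280711|_6 = 6^(6 + 1) + 3·6^3 + 3·6^2 + 3·6 + 1 ↦ 7^(7 + 1) + 3·7^3 + 3·7^2 + 3·7 + 1|_7 = 5765999 ⇒ 5765998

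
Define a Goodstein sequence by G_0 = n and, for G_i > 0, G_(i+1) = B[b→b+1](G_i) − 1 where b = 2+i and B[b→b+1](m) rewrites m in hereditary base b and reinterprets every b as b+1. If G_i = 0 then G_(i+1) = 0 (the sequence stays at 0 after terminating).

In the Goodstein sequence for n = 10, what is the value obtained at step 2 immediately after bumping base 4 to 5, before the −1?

step 0: 10 = 2^(2 + 1) + 2; sub 3 for 2: 3^(3 + 1) + 3; = 84; G_1 = 84−1 = 83
step 1: 83 = 3^(3 + 1) + 2; sub 4 for 3: 4^(4 + 1) + 2; = 1026; G_2 = 1026−1 = 1025
step 2: 1025 = 4^(4 + 1) + 1; sub 5 for 4: 5^(5 + 1) + 1; = 15626; G_3 = 15626−1 = 15625

15626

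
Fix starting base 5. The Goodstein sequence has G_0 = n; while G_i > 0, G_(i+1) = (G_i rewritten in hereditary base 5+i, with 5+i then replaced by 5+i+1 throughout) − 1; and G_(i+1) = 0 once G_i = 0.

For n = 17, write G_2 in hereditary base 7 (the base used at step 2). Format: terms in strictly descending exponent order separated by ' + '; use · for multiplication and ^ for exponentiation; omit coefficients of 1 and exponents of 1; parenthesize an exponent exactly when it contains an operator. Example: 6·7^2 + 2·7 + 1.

3·7

(0) 17|_5 = 3·5 + 2 ↦ 3·6 + 2|_6 = 20 ⇒ 19
(1) 19|_6 = 3·6 + 1 ↦ 3·7 + 1|_7 = 22 ⇒ 21
(2) 21|_7 = 3·7 ↦ 3·8|_8 = 24 ⇒ 23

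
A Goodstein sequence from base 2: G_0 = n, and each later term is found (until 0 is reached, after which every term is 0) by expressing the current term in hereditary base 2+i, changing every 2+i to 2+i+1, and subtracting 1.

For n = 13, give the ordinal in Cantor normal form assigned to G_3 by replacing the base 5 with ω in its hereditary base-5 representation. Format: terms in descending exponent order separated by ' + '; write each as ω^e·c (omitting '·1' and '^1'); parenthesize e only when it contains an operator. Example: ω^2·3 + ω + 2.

ω^(ω + 1) + ω^3·3 + ω^2·3 + ω·3 + 2

[0] 13 ≡ 2^(2 + 1) + 2^2 + 1 (base 2). Lift 3: 109. −1: 108.
[1] 108 ≡ 3^(3 + 1) + 3^3 (base 3). Lift 4: 1280. −1: 1279.
[2] 1279 ≡ 4^(4 + 1) + 3·4^3 + 3·4^2 + 3·4 + 3 (base 4). Lift 5: 16093. −1: 16092.
[3] 16092 ≡ 5^(5 + 1) + 3·5^3 + 3·5^2 + 3·5 + 2 (base 5). Lift 6: 280712. −1: 280711.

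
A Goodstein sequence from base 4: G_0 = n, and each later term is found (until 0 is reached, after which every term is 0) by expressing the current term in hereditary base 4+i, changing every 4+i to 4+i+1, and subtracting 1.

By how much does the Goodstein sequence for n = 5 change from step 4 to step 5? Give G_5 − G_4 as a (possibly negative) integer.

-1

G_0=5  [base 4] 4 + 1  →[4↦5]→  5 + 1 = 6  −1 ⇒ G_1=5
G_1=5  [base 5] 5  →[5↦6]→  6 = 6  −1 ⇒ G_2=5
G_2=5  [base 6] 5  →[6↦7]→  5 = 5  −1 ⇒ G_3=4
G_3=4  [base 7] 4  →[7↦8]→  4 = 4  −1 ⇒ G_4=3
G_4=3  [base 8] 3  →[8↦9]→  3 = 3  −1 ⇒ G_5=2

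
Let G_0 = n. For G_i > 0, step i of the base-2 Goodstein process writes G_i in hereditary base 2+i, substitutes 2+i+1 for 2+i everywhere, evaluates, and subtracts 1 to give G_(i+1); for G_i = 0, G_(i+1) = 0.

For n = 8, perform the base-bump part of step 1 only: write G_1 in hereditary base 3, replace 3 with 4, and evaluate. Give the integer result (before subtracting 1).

554

[0] 8 ≡ 2^(2 + 1) (base 2). Lift 3: 81. −1: 80.
[1] 80 ≡ 2·3^3 + 2·3^2 + 2·3 + 2 (base 3). Lift 4: 554. −1: 553.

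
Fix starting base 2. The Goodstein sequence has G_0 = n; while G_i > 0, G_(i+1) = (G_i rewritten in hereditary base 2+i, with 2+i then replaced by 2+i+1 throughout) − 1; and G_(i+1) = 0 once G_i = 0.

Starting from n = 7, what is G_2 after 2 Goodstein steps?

G_0=7  [base 2] 2^2 + 2 + 1  →[2↦3]→  3^3 + 3 + 1 = 31  −1 ⇒ G_1=30
G_1=30  [base 3] 3^3 + 3  →[3↦4]→  4^4 + 4 = 260  −1 ⇒ G_2=259
G_2=259  [base 4] 4^4 + 3  →[4↦5]→  5^5 + 3 = 3128  −1 ⇒ G_3=3127

259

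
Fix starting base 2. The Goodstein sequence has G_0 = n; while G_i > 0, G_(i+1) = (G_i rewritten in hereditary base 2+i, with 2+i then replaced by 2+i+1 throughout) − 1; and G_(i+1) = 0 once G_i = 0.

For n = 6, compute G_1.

i=0: 6 = 2^2 + 2 (b=2); 2→3: 3^3 + 3 = 30; 30−1 = 29
i=1: 29 = 3^3 + 2 (b=3); 3→4: 4^4 + 2 = 258; 258−1 = 257

29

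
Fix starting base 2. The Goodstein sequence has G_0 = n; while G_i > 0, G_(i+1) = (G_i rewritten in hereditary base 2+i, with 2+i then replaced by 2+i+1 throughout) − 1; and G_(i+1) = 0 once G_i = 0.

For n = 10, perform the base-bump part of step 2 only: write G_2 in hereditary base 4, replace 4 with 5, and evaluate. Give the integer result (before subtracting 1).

15626

G_0=10  [base 2] 2^(2 + 1) + 2  →[2↦3]→  3^(3 + 1) + 3 = 84  −1 ⇒ G_1=83
G_1=83  [base 3] 3^(3 + 1) + 2  →[3↦4]→  4^(4 + 1) + 2 = 1026  −1 ⇒ G_2=1025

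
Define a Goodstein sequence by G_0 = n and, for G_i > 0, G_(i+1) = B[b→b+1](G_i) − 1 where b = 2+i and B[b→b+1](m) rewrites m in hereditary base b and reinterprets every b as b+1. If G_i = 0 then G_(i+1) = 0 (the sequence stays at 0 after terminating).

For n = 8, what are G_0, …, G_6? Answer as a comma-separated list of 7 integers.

8, 80, 553, 6310, 93395, 1647195, 33554571

i=0: 8 = 2^(2 + 1) (b=2); 2→3: 3^(3 + 1) = 81; 81−1 = 80
i=1: 80 = 2·3^3 + 2·3^2 + 2·3 + 2 (b=3); 3→4: 2·4^4 + 2·4^2 + 2·4 + 2 = 554; 554−1 = 553
i=2: 553 = 2·4^4 + 2·4^2 + 2·4 + 1 (b=4); 4→5: 2·5^5 + 2·5^2 + 2·5 + 1 = 6311; 6311−1 = 6310
i=3: 6310 = 2·5^5 + 2·5^2 + 2·5 (b=5); 5→6: 2·6^6 + 2·6^2 + 2·6 = 93396; 93396−1 = 93395
i=4: 93395 = 2·6^6 + 2·6^2 + 6 + 5 (b=6); 6→7: 2·7^7 + 2·7^2 + 7 + 5 = 1647196; 1647196−1 = 1647195
i=5: 1647195 = 2·7^7 + 2·7^2 + 7 + 4 (b=7); 7→8: 2·8^8 + 2·8^2 + 8 + 4 = 33554572; 33554572−1 = 33554571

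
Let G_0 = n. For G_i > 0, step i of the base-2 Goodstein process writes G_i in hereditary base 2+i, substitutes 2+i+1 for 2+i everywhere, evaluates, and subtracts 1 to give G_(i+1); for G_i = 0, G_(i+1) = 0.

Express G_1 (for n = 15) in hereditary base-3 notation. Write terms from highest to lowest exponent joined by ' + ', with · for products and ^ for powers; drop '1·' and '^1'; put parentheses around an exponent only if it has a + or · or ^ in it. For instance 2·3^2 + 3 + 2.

(0) 15|_2 = 2^(2 + 1) + 2^2 + 2 + 1 ↦ 3^(3 + 1) + 3^3 + 3 + 1|_3 = 112 ⇒ 111
(1) 111|_3 = 3^(3 + 1) + 3^3 + 3 ↦ 4^(4 + 1) + 4^4 + 4|_4 = 1284 ⇒ 1283

3^(3 + 1) + 3^3 + 3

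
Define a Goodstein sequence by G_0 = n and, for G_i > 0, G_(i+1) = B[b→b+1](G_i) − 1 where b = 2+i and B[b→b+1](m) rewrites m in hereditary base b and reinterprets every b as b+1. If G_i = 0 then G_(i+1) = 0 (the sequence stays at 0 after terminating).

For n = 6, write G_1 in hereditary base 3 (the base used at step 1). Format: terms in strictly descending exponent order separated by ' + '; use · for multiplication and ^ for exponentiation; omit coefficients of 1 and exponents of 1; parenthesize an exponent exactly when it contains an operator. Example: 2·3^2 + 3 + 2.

6 —HB2→ 2^2 + 2 —bump→ 3^3 + 3 = 30 —(−1)→ 29
29 —HB3→ 3^3 + 2 —bump→ 4^4 + 2 = 258 —(−1)→ 257

3^3 + 2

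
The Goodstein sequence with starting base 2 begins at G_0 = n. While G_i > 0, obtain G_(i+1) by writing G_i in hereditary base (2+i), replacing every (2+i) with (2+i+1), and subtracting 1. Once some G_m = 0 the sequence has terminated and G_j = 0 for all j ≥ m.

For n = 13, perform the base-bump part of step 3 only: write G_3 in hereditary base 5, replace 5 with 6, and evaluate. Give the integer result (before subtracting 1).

280712

(0) 13|_2 = 2^(2 + 1) + 2^2 + 1 ↦ 3^(3 + 1) + 3^3 + 1|_3 = 109 ⇒ 108
(1) 108|_3 = 3^(3 + 1) + 3^3 ↦ 4^(4 + 1) + 4^4|_4 = 1280 ⇒ 1279
(2) 1279|_4 = 4^(4 + 1) + 3·4^3 + 3·4^2 + 3·4 + 3 ↦ 5^(5 + 1) + 3·5^3 + 3·5^2 + 3·5 + 3|_5 = 16093 ⇒ 16092
(3) 16092|_5 = 5^(5 + 1) + 3·5^3 + 3·5^2 + 3·5 + 2 ↦ 6^(6 + 1) + 3·6^3 + 3·6^2 + 3·6 + 2|_6 = 280712 ⇒ 280711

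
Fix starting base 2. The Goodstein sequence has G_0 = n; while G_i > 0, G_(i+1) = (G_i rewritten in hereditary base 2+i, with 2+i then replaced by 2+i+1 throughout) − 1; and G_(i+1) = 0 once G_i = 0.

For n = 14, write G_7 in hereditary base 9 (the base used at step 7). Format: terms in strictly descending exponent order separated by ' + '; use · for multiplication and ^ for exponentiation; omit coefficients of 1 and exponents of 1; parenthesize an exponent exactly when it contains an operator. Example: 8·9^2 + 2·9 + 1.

[0] 14 ≡ 2^(2 + 1) + 2^2 + 2 (base 2). Lift 3: 111. −1: 110.
[1] 110 ≡ 3^(3 + 1) + 3^3 + 2 (base 3). Lift 4: 1282. −1: 1281.
[2] 1281 ≡ 4^(4 + 1) + 4^4 + 1 (base 4). Lift 5: 18751. −1: 18750.
[3] 18750 ≡ 5^(5 + 1) + 5^5 (base 5). Lift 6: 326592. −1: 326591.
[4] 326591 ≡ 6^(6 + 1) + 5·6^5 + 5·6^4 + 5·6^3 + 5·6^2 + 5·6 + 5 (base 6). Lift 7: 5862841. −1: 5862840.
[5] 5862840 ≡ 7^(7 + 1) + 5·7^5 + 5·7^4 + 5·7^3 + 5·7^2 + 5·7 + 4 (base 7). Lift 8: 134404972. −1: 134404971.
[6] 134404971 ≡ 8^(8 + 1) + 5·8^5 + 5·8^4 + 5·8^3 + 5·8^2 + 5·8 + 3 (base 8). Lift 9: 3487116549. −1: 3487116548.
[7] 3487116548 ≡ 9^(9 + 1) + 5·9^5 + 5·9^4 + 5·9^3 + 5·9^2 + 5·9 + 2 (base 9). Lift 10: 100000555552. −1: 100000555551.

9^(9 + 1) + 5·9^5 + 5·9^4 + 5·9^3 + 5·9^2 + 5·9 + 2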